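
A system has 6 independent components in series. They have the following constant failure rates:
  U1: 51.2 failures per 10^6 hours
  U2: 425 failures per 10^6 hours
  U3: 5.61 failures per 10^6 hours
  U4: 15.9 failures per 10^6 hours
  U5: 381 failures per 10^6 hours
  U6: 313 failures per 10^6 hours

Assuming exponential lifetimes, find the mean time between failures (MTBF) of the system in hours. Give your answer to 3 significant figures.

839

Series of exponential components: λ_sys = Σ λ_i
λ_sys = 0.0000512 + 0.000425 + 0.00000561 + 0.0000159 + 0.000381 + 0.000313 = 1.1917e-03 /h
MTBF = 1 / λ_sys = 839 h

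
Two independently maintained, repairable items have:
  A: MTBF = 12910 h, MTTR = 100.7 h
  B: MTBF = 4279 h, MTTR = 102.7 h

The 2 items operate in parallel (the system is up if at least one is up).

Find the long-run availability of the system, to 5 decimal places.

A(A) = MTBF/(MTBF+MTTR) = 12910/(12910+100.7) = 0.992260
A(B) = MTBF/(MTBF+MTTR) = 4279/(4279+102.7) = 0.976562
Parallel availability: 1 − (1 − 0.992260)(1 − 0.976562) = 0.99982

0.99982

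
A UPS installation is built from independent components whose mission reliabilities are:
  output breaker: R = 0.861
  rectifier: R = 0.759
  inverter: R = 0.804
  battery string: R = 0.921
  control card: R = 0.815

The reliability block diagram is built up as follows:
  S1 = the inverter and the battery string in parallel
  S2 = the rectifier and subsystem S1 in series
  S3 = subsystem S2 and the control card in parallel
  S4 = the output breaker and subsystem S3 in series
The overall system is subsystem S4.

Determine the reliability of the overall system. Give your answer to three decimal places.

0.821

Parallel (inverter and battery string): 1 − (1 − 0.80400)(1 − 0.92100) = 0.98452
Series (rectifier and [0.98452]): 0.75900 × 0.98452 = 0.74725
Parallel ([0.74725] and control card): 1 − (1 − 0.74725)(1 − 0.81500) = 0.95324
Series (output breaker and [0.95324]): 0.86100 × 0.95324 = 0.821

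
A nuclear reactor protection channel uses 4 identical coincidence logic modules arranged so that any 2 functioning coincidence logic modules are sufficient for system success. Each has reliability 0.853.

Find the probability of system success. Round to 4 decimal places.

R = Σ_{i=2}^{4} C(4,i) p^i (1−p)^{4−i} with p = 0.853
C(4,2)·0.853^2·0.147^2 = 0.094337
C(4,3)·0.853^3·0.147^1 = 0.364942
C(4,4)·0.853^4·0.147^0 = 0.529415
Sum = 0.9887

0.9887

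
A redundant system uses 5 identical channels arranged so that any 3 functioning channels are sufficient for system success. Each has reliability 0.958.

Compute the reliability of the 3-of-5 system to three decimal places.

R = Σ_{i=3}^{5} C(5,i) p^i (1−p)^{5−i} with p = 0.958
C(5,3)·0.958^3·0.042^2 = 0.01551
C(5,4)·0.958^4·0.042^1 = 0.17688
C(5,5)·0.958^5·0.042^0 = 0.80691
Sum = 0.999

0.999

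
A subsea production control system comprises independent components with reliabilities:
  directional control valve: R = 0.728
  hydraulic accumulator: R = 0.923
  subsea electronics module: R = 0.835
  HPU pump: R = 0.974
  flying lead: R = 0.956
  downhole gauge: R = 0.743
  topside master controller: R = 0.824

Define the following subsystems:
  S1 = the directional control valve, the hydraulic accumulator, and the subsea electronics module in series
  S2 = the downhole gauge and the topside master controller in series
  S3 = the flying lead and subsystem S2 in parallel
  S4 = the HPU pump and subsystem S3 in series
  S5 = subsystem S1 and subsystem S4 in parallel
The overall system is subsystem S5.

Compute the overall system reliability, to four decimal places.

Series (directional control valve, hydraulic accumulator, and subsea electronics module): 0.728000 × 0.923000 × 0.835000 = 0.561073
Series (downhole gauge and topside master controller): 0.743000 × 0.824000 = 0.612232
Parallel (flying lead and [0.612232]): 1 − (1 − 0.956000)(1 − 0.612232) = 0.982938
Series (HPU pump and [0.982938]): 0.974000 × 0.982938 = 0.957382
Parallel ([0.561073] and [0.957382]): 1 − (1 − 0.561073)(1 − 0.957382) = 0.9813

0.9813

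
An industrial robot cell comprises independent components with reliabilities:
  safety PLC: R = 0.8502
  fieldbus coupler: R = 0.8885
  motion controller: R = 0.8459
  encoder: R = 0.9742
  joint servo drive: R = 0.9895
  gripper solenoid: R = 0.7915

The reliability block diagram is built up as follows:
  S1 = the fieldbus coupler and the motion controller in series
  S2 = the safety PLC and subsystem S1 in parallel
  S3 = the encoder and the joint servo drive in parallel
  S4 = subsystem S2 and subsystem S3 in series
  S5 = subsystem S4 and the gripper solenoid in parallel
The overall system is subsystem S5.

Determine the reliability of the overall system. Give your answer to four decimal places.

0.9922

Series (fieldbus coupler and motion controller): 0.888500 × 0.845900 = 0.751582
Parallel (safety PLC and [0.751582]): 1 − (1 − 0.850200)(1 − 0.751582) = 0.962787
Parallel (encoder and joint servo drive): 1 − (1 − 0.974200)(1 − 0.989500) = 0.999729
Series ([0.962787] and [0.999729]): 0.962787 × 0.999729 = 0.962526
Parallel ([0.962526] and gripper solenoid): 1 − (1 − 0.962526)(1 − 0.791500) = 0.9922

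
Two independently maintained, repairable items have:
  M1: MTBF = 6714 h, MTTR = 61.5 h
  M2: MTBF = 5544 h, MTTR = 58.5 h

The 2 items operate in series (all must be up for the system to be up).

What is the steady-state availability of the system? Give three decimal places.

A(M1) = MTBF/(MTBF+MTTR) = 6714/(6714+61.5) = 0.990923
A(M2) = MTBF/(MTBF+MTTR) = 5544/(5544+58.5) = 0.989558
Series availability: 0.990923 × 0.989558 = 0.981

0.981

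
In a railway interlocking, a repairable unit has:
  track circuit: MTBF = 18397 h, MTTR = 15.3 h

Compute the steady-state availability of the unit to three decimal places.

A(track circuit) = MTBF/(MTBF+MTTR) = 18397/(18397+15.3) = 0.999

0.999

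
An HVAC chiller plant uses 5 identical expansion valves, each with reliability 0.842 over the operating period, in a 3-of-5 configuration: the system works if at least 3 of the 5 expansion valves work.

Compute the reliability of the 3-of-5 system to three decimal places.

0.969

R = Σ_{i=3}^{5} C(5,i) p^i (1−p)^{5−i} with p = 0.842
C(5,3)·0.842^3·0.158^2 = 0.14902
C(5,4)·0.842^4·0.158^1 = 0.39708
C(5,5)·0.842^5·0.158^0 = 0.42321
Sum = 0.969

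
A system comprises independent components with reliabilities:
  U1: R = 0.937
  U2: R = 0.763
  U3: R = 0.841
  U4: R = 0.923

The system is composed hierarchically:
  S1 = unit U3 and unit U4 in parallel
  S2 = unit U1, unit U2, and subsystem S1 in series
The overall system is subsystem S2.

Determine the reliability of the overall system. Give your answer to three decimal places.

Parallel (U3 and U4): 1 − (1 − 0.84100)(1 − 0.92300) = 0.98776
Series (U1, U2, and [0.98776]): 0.93700 × 0.76300 × 0.98776 = 0.706

0.706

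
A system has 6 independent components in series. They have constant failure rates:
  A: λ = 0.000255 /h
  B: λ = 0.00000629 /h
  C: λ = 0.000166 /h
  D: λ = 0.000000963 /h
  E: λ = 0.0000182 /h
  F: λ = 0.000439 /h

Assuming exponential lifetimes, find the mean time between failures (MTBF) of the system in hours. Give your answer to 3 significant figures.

Series of exponential components: λ_sys = Σ λ_i
λ_sys = 0.000255 + 0.00000629 + 0.000166 + 0.000000963 + 0.0000182 + 0.000439 = 8.8545e-04 /h
MTBF = 1 / λ_sys = 1130 h

1130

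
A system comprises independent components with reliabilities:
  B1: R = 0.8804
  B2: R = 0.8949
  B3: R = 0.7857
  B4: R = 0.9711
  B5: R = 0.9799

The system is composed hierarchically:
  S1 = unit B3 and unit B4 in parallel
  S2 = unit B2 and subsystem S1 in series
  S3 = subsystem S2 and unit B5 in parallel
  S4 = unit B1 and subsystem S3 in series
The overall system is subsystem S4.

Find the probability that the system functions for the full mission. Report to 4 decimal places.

Parallel (B3 and B4): 1 − (1 − 0.785700)(1 − 0.971100) = 0.993807
Series (B2 and [0.993807]): 0.894900 × 0.993807 = 0.889358
Parallel ([0.889358] and B5): 1 − (1 − 0.889358)(1 − 0.979900) = 0.997776
Series (B1 and [0.997776]): 0.880400 × 0.997776 = 0.8784

0.8784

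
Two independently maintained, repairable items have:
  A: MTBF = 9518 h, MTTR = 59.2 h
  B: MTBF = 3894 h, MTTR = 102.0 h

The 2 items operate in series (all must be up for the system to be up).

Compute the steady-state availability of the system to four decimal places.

A(A) = MTBF/(MTBF+MTTR) = 9518/(9518+59.2) = 0.993819
A(B) = MTBF/(MTBF+MTTR) = 3894/(3894+102.0) = 0.974474
Series availability: 0.993819 × 0.974474 = 0.9685

0.9685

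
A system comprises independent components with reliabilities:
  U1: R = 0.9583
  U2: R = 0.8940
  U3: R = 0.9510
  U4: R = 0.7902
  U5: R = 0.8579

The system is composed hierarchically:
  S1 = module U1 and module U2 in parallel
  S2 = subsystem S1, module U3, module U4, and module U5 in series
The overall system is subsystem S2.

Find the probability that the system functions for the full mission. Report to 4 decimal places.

0.6418

Parallel (U1 and U2): 1 − (1 − 0.958300)(1 − 0.894000) = 0.995580
Series ([0.995580], U3, U4, and U5): 0.995580 × 0.951000 × 0.790200 × 0.857900 = 0.6418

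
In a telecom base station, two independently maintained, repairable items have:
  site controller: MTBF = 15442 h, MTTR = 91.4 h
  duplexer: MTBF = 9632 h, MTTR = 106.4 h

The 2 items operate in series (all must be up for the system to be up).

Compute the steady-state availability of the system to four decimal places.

0.9833

A(site controller) = MTBF/(MTBF+MTTR) = 15442/(15442+91.4) = 0.994116
A(duplexer) = MTBF/(MTBF+MTTR) = 9632/(9632+106.4) = 0.989074
Series availability: 0.994116 × 0.989074 = 0.9833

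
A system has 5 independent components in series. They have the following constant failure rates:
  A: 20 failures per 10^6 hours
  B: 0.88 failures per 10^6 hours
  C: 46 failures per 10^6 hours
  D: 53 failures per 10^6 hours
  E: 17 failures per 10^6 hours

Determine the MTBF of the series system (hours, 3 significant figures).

Series of exponential components: λ_sys = Σ λ_i
λ_sys = 0.000020 + 0.00000088 + 0.000046 + 0.000053 + 0.000017 = 1.3688e-04 /h
MTBF = 1 / λ_sys = 7310 h

7310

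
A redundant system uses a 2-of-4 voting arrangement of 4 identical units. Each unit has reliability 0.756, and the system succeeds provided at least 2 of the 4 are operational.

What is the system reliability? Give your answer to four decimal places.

R = Σ_{i=2}^{4} C(4,i) p^i (1−p)^{4−i} with p = 0.756
C(4,2)·0.756^2·0.244^2 = 0.204162
C(4,3)·0.756^3·0.244^1 = 0.421711
C(4,4)·0.756^4·0.244^0 = 0.326653
Sum = 0.9525

0.9525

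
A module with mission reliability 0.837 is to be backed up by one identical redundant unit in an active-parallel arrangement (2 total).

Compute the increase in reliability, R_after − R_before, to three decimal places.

0.136

R_before = 0.837
R_after = 1 − (1 − 0.837)^2 = 0.973
ΔR = 0.973 − 0.837 = 0.136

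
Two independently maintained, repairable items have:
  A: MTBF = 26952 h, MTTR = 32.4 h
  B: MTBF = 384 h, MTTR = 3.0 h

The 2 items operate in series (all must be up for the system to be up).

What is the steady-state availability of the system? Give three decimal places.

A(A) = MTBF/(MTBF+MTTR) = 26952/(26952+32.4) = 0.998799
A(B) = MTBF/(MTBF+MTTR) = 384/(384+3.0) = 0.992248
Series availability: 0.998799 × 0.992248 = 0.991

0.991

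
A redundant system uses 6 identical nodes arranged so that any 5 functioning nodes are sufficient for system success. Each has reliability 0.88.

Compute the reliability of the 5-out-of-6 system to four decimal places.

R = Σ_{i=5}^{6} C(6,i) p^i (1−p)^{6−i} with p = 0.88
C(6,5)·0.88^5·0.12^1 = 0.379967
C(6,6)·0.88^6·0.12^0 = 0.464404
Sum = 0.8444

0.8444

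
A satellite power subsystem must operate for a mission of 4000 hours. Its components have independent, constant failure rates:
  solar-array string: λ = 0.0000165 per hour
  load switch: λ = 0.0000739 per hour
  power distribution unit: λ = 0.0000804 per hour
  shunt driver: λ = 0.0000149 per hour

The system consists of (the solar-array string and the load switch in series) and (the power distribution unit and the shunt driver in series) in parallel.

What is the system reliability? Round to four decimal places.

R(solar-array string) = exp(−0.0000165 × 4000) = 0.936131
R(load switch) = exp(−0.0000739 × 4000) = 0.744085
R(power distribution unit) = exp(−0.0000804 × 4000) = 0.724988
R(shunt driver) = exp(−0.0000149 × 4000) = 0.942141
Series (solar-array string and load switch): 0.936131 × 0.744085 = 0.696561
Series (power distribution unit and shunt driver): 0.724988 × 0.942141 = 0.683041
Parallel ([0.696561] and [0.683041]): 1 − (1 − 0.696561)(1 − 0.683041) = 0.9038

0.9038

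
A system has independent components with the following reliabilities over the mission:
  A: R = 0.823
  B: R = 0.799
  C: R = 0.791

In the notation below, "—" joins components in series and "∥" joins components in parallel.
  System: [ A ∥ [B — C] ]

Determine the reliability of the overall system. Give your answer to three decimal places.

0.935

Series (B and C): 0.79900 × 0.79100 = 0.63201
Parallel (A and [0.63201]): 1 − (1 − 0.82300)(1 − 0.63201) = 0.935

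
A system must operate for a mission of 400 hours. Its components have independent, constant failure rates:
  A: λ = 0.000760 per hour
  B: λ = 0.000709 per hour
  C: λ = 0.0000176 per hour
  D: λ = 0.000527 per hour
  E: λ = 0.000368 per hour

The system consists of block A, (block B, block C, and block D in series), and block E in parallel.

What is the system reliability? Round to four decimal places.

0.9859

R(A) = exp(−0.000760 × 400) = 0.737861
R(B) = exp(−0.000709 × 400) = 0.753068
R(C) = exp(−0.0000176 × 400) = 0.992985
R(D) = exp(−0.000527 × 400) = 0.809936
R(E) = exp(−0.000368 × 400) = 0.863121
Series (B, C, and D): 0.753068 × 0.992985 × 0.809936 = 0.605658
Parallel (A, [0.605658], and E): 1 − (1 − 0.737861)(1 − 0.605658)(1 − 0.863121) = 0.9859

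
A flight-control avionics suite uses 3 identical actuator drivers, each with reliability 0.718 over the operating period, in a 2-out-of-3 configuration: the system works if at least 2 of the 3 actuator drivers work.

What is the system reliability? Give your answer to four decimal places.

R = Σ_{i=2}^{3} C(3,i) p^i (1−p)^{3−i} with p = 0.718
C(3,2)·0.718^2·0.282^1 = 0.436133
C(3,3)·0.718^3·0.282^0 = 0.370146
Sum = 0.8063

0.8063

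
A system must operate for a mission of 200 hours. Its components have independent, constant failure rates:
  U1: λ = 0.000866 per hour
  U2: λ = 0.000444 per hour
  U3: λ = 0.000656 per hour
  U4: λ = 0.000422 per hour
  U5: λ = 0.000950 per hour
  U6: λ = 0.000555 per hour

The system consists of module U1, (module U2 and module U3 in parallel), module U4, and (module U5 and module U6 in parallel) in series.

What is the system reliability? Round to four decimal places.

R(U1) = exp(−0.000866 × 200) = 0.840969
R(U2) = exp(−0.000444 × 200) = 0.915029
R(U3) = exp(−0.000656 × 200) = 0.877042
R(U4) = exp(−0.000422 × 200) = 0.919064
R(U5) = exp(−0.000950 × 200) = 0.826959
R(U6) = exp(−0.000555 × 200) = 0.894939
Parallel (U2 and U3): 1 − (1 − 0.915029)(1 − 0.877042) = 0.989552
Parallel (U5 and U6): 1 − (1 − 0.826959)(1 − 0.894939) = 0.981820
Series (U1, [0.989552], U4, and [0.981820]): 0.840969 × 0.989552 × 0.919064 × 0.981820 = 0.7509

0.7509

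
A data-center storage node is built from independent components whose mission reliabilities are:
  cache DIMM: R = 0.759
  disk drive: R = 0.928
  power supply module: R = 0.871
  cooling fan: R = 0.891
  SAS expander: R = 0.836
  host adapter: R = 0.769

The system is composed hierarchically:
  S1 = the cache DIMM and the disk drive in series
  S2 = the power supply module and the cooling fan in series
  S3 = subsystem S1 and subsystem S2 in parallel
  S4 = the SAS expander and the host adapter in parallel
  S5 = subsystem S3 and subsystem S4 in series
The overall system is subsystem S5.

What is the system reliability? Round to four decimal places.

Series (cache DIMM and disk drive): 0.759000 × 0.928000 = 0.704352
Series (power supply module and cooling fan): 0.871000 × 0.891000 = 0.776061
Parallel ([0.704352] and [0.776061]): 1 − (1 − 0.704352)(1 − 0.776061) = 0.933793
Parallel (SAS expander and host adapter): 1 − (1 − 0.836000)(1 − 0.769000) = 0.962116
Series ([0.933793] and [0.962116]): 0.933793 × 0.962116 = 0.8984

0.8984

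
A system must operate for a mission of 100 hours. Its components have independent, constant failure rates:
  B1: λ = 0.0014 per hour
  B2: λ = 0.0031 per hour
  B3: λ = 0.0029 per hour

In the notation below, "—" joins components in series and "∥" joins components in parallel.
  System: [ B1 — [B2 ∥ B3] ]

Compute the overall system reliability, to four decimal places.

R(B1) = exp(−0.0014 × 100) = 0.869358
R(B2) = exp(−0.0031 × 100) = 0.733447
R(B3) = exp(−0.0029 × 100) = 0.748264
Parallel (B2 and B3): 1 − (1 − 0.733447)(1 − 0.748264) = 0.932899
Series (B1 and [0.932899]): 0.869358 × 0.932899 = 0.8110

0.8110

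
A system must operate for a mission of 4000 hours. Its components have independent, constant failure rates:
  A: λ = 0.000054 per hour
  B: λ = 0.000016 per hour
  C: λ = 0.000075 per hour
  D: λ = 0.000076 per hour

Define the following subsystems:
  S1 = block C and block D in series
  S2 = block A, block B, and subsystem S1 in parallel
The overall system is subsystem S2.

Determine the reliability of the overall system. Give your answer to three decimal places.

R(A) = exp(−0.000054 × 4000) = 0.80574
R(B) = exp(−0.000016 × 4000) = 0.93800
R(C) = exp(−0.000075 × 4000) = 0.74082
R(D) = exp(−0.000076 × 4000) = 0.73786
Series (C and D): 0.74082 × 0.73786 = 0.54662
Parallel (A, B, and [0.54662]): 1 − (1 − 0.80574)(1 − 0.93800)(1 − 0.54662) = 0.995

0.995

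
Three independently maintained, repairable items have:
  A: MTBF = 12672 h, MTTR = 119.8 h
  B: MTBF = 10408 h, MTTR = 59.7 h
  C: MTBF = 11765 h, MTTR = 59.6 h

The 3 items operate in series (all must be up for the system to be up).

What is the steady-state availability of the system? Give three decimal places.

0.980

A(A) = MTBF/(MTBF+MTTR) = 12672/(12672+119.8) = 0.990635
A(B) = MTBF/(MTBF+MTTR) = 10408/(10408+59.7) = 0.994297
A(C) = MTBF/(MTBF+MTTR) = 11765/(11765+59.6) = 0.994960
Series availability: 0.990635 × 0.994297 × 0.994960 = 0.980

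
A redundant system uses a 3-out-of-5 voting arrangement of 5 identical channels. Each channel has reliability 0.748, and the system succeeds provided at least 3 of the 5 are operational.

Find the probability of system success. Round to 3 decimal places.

0.894

R = Σ_{i=3}^{5} C(5,i) p^i (1−p)^{5−i} with p = 0.748
C(5,3)·0.748^3·0.252^2 = 0.26577
C(5,4)·0.748^4·0.252^1 = 0.39444
C(5,5)·0.748^5·0.252^0 = 0.23416
Sum = 0.894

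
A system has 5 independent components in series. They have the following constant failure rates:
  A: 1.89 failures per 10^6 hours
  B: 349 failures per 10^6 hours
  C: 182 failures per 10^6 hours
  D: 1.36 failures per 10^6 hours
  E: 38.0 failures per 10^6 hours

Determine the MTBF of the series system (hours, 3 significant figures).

1750

Series of exponential components: λ_sys = Σ λ_i
λ_sys = 0.00000189 + 0.000349 + 0.000182 + 0.00000136 + 0.0000380 = 5.7225e-04 /h
MTBF = 1 / λ_sys = 1750 h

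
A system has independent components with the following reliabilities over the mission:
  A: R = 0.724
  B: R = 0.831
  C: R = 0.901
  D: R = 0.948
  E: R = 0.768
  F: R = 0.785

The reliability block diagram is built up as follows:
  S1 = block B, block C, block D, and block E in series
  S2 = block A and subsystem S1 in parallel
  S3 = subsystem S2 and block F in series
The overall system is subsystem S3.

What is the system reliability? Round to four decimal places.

0.6864

Series (B, C, D, and E): 0.831000 × 0.901000 × 0.948000 × 0.768000 = 0.545124
Parallel (A and [0.545124]): 1 − (1 − 0.724000)(1 − 0.545124) = 0.874454
Series ([0.874454] and F): 0.874454 × 0.785000 = 0.6864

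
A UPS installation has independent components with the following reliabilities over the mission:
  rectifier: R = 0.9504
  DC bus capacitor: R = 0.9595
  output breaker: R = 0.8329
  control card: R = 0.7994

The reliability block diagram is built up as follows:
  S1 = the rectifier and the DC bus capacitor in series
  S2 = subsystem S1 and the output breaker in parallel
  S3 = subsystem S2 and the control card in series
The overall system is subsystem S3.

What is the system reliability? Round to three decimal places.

0.788

Series (rectifier and DC bus capacitor): 0.95040 × 0.95950 = 0.91191
Parallel ([0.91191] and output breaker): 1 − (1 − 0.91191)(1 − 0.83290) = 0.98528
Series ([0.98528] and control card): 0.98528 × 0.79940 = 0.788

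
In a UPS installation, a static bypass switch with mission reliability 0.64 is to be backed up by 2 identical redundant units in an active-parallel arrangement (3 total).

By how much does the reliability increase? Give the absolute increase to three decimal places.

0.313

R_before = 0.64
R_after = 1 − (1 − 0.64)^3 = 0.953
ΔR = 0.953 − 0.64 = 0.313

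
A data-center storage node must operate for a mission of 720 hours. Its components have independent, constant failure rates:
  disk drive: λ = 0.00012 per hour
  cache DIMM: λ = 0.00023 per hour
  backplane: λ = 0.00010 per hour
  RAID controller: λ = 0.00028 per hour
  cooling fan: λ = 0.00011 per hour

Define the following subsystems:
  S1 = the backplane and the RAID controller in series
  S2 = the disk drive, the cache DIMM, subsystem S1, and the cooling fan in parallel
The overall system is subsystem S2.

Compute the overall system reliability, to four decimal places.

R(disk drive) = exp(−0.00012 × 720) = 0.917227
R(cache DIMM) = exp(−0.00023 × 720) = 0.847385
R(backplane) = exp(−0.00010 × 720) = 0.930531
R(RAID controller) = exp(−0.00028 × 720) = 0.817422
R(cooling fan) = exp(−0.00011 × 720) = 0.923855
Series (backplane and RAID controller): 0.930531 × 0.817422 = 0.760637
Parallel (disk drive, cache DIMM, [0.760637], and cooling fan): 1 − (1 − 0.917227)(1 − 0.847385)(1 − 0.760637)(1 − 0.923855) = 0.9998

0.9998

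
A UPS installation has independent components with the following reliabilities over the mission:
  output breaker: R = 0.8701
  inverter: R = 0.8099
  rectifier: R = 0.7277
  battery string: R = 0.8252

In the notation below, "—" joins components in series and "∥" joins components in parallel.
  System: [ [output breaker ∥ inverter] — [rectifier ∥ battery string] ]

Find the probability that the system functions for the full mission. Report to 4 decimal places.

0.9289

Parallel (output breaker and inverter): 1 − (1 − 0.870100)(1 − 0.809900) = 0.975306
Parallel (rectifier and battery string): 1 − (1 − 0.727700)(1 − 0.825200) = 0.952402
Series ([0.975306] and [0.952402]): 0.975306 × 0.952402 = 0.9289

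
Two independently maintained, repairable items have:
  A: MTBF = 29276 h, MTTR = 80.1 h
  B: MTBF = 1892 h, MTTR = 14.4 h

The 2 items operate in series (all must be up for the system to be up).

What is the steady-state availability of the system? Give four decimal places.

0.9897

A(A) = MTBF/(MTBF+MTTR) = 29276/(29276+80.1) = 0.997271
A(B) = MTBF/(MTBF+MTTR) = 1892/(1892+14.4) = 0.992446
Series availability: 0.997271 × 0.992446 = 0.9897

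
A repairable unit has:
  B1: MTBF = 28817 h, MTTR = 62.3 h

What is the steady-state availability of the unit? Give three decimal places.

0.998

A(B1) = MTBF/(MTBF+MTTR) = 28817/(28817+62.3) = 0.998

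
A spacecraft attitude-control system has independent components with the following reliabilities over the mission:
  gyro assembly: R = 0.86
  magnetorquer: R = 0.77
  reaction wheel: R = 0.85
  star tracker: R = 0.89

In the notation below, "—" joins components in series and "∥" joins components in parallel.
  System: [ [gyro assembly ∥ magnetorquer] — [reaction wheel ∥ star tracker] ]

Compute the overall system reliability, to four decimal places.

Parallel (gyro assembly and magnetorquer): 1 − (1 − 0.860000)(1 − 0.770000) = 0.967800
Parallel (reaction wheel and star tracker): 1 − (1 − 0.850000)(1 − 0.890000) = 0.983500
Series ([0.967800] and [0.983500]): 0.967800 × 0.983500 = 0.9518

0.9518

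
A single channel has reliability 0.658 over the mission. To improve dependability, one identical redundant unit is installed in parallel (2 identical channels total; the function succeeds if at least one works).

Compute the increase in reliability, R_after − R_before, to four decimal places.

0.2250

R_before = 0.658
R_after = 1 − (1 − 0.658)^2 = 0.8830
ΔR = 0.8830 − 0.658 = 0.2250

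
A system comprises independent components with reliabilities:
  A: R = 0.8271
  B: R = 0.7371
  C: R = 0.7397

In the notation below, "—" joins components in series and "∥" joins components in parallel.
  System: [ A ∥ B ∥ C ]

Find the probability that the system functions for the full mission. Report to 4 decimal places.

Parallel (A, B, and C): 1 − (1 − 0.827100)(1 − 0.737100)(1 − 0.739700) = 0.9882

0.9882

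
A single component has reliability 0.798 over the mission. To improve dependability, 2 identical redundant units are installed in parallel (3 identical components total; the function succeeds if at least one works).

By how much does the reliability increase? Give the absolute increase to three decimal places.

R_before = 0.798
R_after = 1 − (1 − 0.798)^3 = 0.992
ΔR = 0.992 − 0.798 = 0.194

0.194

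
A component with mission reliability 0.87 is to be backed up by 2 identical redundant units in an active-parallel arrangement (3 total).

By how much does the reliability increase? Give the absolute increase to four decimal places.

0.1278

R_before = 0.87
R_after = 1 − (1 − 0.87)^3 = 0.9978
ΔR = 0.9978 − 0.87 = 0.1278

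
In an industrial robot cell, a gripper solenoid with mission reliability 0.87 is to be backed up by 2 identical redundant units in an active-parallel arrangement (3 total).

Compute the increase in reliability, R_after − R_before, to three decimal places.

0.128

R_before = 0.87
R_after = 1 − (1 − 0.87)^3 = 0.998
ΔR = 0.998 − 0.87 = 0.128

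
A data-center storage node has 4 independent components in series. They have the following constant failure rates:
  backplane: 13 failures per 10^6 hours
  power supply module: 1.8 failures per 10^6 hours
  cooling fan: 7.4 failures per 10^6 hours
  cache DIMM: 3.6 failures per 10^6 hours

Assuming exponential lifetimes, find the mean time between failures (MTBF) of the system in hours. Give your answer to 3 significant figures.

Series of exponential components: λ_sys = Σ λ_i
λ_sys = 0.000013 + 0.0000018 + 0.0000074 + 0.0000036 = 2.5800e-05 /h
MTBF = 1 / λ_sys = 38800 h

38800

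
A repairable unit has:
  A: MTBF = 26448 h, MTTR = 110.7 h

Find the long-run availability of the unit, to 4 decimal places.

0.9958

A(A) = MTBF/(MTBF+MTTR) = 26448/(26448+110.7) = 0.9958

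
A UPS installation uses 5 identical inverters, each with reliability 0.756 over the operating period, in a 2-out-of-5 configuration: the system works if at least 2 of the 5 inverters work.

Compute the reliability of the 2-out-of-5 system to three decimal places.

R = Σ_{i=2}^{5} C(5,i) p^i (1−p)^{5−i} with p = 0.756
C(5,2)·0.756^2·0.244^3 = 0.08303
C(5,3)·0.756^3·0.244^2 = 0.25724
C(5,4)·0.756^4·0.244^1 = 0.39852
C(5,5)·0.756^5·0.244^0 = 0.24695
Sum = 0.986

0.986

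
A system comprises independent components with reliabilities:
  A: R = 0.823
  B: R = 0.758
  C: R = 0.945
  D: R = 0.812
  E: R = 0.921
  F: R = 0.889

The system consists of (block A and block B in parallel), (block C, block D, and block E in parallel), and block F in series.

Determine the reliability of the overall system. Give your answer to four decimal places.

Parallel (A and B): 1 − (1 − 0.823000)(1 − 0.758000) = 0.957166
Parallel (C, D, and E): 1 − (1 − 0.945000)(1 − 0.812000)(1 − 0.921000) = 0.999183
Series ([0.957166], [0.999183], and F): 0.957166 × 0.999183 × 0.889000 = 0.8502

0.8502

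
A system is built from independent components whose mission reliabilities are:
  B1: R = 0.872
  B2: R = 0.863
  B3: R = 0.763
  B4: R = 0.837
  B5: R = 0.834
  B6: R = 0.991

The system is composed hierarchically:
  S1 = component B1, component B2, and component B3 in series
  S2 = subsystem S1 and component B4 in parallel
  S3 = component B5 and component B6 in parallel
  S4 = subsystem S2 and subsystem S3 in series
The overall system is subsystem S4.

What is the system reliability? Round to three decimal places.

Series (B1, B2, and B3): 0.87200 × 0.86300 × 0.76300 = 0.57418
Parallel ([0.57418] and B4): 1 − (1 − 0.57418)(1 − 0.83700) = 0.93059
Parallel (B5 and B6): 1 − (1 − 0.83400)(1 − 0.99100) = 0.99851
Series ([0.93059] and [0.99851]): 0.93059 × 0.99851 = 0.929

0.929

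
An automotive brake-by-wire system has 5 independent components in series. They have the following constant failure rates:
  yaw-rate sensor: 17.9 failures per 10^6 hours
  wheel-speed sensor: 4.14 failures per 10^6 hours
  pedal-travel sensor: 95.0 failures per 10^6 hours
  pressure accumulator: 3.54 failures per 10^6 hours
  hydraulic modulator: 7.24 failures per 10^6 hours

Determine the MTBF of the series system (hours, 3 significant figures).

7820

Series of exponential components: λ_sys = Σ λ_i
λ_sys = 0.0000179 + 0.00000414 + 0.0000950 + 0.00000354 + 0.00000724 = 1.2782e-04 /h
MTBF = 1 / λ_sys = 7820 h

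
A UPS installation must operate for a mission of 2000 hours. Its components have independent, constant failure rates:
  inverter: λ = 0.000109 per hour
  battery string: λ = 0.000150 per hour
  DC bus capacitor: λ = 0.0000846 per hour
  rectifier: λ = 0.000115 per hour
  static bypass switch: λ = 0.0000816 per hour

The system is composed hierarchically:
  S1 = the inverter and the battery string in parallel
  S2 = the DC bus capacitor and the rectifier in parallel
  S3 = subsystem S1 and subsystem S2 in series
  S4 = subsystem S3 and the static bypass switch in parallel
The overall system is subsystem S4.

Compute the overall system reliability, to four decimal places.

R(inverter) = exp(−0.000109 × 2000) = 0.804125
R(battery string) = exp(−0.000150 × 2000) = 0.740818
R(DC bus capacitor) = exp(−0.0000846 × 2000) = 0.844340
R(rectifier) = exp(−0.000115 × 2000) = 0.794534
R(static bypass switch) = exp(−0.0000816 × 2000) = 0.849421
Parallel (inverter and battery string): 1 − (1 − 0.804125)(1 − 0.740818) = 0.949233
Parallel (DC bus capacitor and rectifier): 1 − (1 − 0.844340)(1 − 0.794534) = 0.968017
Series ([0.949233] and [0.968017]): 0.949233 × 0.968017 = 0.918874
Parallel ([0.918874] and static bypass switch): 1 − (1 − 0.918874)(1 − 0.849421) = 0.9878

0.9878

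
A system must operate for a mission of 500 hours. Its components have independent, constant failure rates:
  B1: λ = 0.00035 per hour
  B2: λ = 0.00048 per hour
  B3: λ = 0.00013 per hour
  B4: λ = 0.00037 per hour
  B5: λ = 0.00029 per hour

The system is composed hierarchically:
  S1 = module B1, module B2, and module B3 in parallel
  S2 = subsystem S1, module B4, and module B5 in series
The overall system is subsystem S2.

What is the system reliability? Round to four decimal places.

0.7174

R(B1) = exp(−0.00035 × 500) = 0.839457
R(B2) = exp(−0.00048 × 500) = 0.786628
R(B3) = exp(−0.00013 × 500) = 0.937067
R(B4) = exp(−0.00037 × 500) = 0.831104
R(B5) = exp(−0.00029 × 500) = 0.865022
Parallel (B1, B2, and B3): 1 − (1 − 0.839457)(1 − 0.786628)(1 − 0.937067) = 0.997844
Series ([0.997844], B4, and B5): 0.997844 × 0.831104 × 0.865022 = 0.7174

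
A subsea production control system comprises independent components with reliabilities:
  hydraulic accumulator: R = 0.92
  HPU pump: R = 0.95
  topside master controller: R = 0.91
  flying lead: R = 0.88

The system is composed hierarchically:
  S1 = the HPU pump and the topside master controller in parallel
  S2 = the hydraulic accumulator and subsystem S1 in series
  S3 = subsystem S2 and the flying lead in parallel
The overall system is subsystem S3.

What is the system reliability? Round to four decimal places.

Parallel (HPU pump and topside master controller): 1 − (1 − 0.950000)(1 − 0.910000) = 0.995500
Series (hydraulic accumulator and [0.995500]): 0.920000 × 0.995500 = 0.915860
Parallel ([0.915860] and flying lead): 1 − (1 − 0.915860)(1 − 0.880000) = 0.9899

0.9899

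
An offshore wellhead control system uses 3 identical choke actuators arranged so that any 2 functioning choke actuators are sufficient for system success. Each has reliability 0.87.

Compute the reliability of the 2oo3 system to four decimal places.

0.9537

R = Σ_{i=2}^{3} C(3,i) p^i (1−p)^{3−i} with p = 0.87
C(3,2)·0.87^2·0.13^1 = 0.295191
C(3,3)·0.87^3·0.13^0 = 0.658503
Sum = 0.9537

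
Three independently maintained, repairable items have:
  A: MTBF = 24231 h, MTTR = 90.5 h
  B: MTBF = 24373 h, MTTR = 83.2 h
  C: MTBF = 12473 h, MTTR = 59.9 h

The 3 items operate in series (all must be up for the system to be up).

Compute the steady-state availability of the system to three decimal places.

A(A) = MTBF/(MTBF+MTTR) = 24231/(24231+90.5) = 0.996279
A(B) = MTBF/(MTBF+MTTR) = 24373/(24373+83.2) = 0.996598
A(C) = MTBF/(MTBF+MTTR) = 12473/(12473+59.9) = 0.995221
Series availability: 0.996279 × 0.996598 × 0.995221 = 0.988

0.988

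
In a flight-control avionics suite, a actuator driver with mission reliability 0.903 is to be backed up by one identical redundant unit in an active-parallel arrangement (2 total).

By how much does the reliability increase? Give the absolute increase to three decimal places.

0.088

R_before = 0.903
R_after = 1 − (1 − 0.903)^2 = 0.991
ΔR = 0.991 − 0.903 = 0.088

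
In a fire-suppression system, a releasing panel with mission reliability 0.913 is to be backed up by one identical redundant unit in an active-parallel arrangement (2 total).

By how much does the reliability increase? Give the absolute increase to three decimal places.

0.079

R_before = 0.913
R_after = 1 − (1 − 0.913)^2 = 0.992
ΔR = 0.992 − 0.913 = 0.079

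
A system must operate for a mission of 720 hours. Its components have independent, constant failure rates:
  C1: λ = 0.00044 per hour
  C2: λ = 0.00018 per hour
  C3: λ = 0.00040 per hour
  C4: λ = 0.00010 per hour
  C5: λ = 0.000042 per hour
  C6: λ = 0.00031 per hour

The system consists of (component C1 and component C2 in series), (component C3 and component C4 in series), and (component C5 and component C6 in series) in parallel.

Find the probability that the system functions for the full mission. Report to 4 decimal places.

0.9756

R(C1) = exp(−0.00044 × 720) = 0.728476
R(C2) = exp(−0.00018 × 720) = 0.878447
R(C3) = exp(−0.00040 × 720) = 0.749762
R(C4) = exp(−0.00010 × 720) = 0.930531
R(C5) = exp(−0.000042 × 720) = 0.970213
R(C6) = exp(−0.00031 × 720) = 0.799955
Series (C1 and C2): 0.728476 × 0.878447 = 0.639928
Series (C3 and C4): 0.749762 × 0.930531 = 0.697677
Series (C5 and C6): 0.970213 × 0.799955 = 0.776127
Parallel ([0.639928], [0.697677], and [0.776127]): 1 − (1 − 0.639928)(1 − 0.697677)(1 − 0.776127) = 0.9756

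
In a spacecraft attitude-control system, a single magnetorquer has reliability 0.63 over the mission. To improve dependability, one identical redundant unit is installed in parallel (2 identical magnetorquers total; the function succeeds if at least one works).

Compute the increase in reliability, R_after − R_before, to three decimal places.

0.233

R_before = 0.63
R_after = 1 − (1 − 0.63)^2 = 0.863
ΔR = 0.863 − 0.63 = 0.233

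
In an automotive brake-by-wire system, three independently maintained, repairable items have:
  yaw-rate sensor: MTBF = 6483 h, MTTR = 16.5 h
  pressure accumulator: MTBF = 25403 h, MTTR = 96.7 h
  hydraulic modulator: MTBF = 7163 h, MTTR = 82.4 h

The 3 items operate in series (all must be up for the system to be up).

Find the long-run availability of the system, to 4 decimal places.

A(yaw-rate sensor) = MTBF/(MTBF+MTTR) = 6483/(6483+16.5) = 0.997461
A(pressure accumulator) = MTBF/(MTBF+MTTR) = 25403/(25403+96.7) = 0.996208
A(hydraulic modulator) = MTBF/(MTBF+MTTR) = 7163/(7163+82.4) = 0.988627
Series availability: 0.997461 × 0.996208 × 0.988627 = 0.9824

0.9824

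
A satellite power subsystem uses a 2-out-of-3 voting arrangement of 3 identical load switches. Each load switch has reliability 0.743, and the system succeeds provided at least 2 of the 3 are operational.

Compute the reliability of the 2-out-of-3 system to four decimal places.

0.8358

R = Σ_{i=2}^{3} C(3,i) p^i (1−p)^{3−i} with p = 0.743
C(3,2)·0.743^2·0.257^1 = 0.425630
C(3,3)·0.743^3·0.257^0 = 0.410172
Sum = 0.8358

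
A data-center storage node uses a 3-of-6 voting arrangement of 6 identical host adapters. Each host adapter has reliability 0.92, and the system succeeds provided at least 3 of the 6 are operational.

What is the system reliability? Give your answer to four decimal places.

R = Σ_{i=3}^{6} C(6,i) p^i (1−p)^{6−i} with p = 0.92
C(6,3)·0.92^3·0.08^3 = 0.007974
C(6,4)·0.92^4·0.08^2 = 0.068774
C(6,5)·0.92^5·0.08^1 = 0.316359
C(6,6)·0.92^6·0.08^0 = 0.606355
Sum = 0.9995

0.9995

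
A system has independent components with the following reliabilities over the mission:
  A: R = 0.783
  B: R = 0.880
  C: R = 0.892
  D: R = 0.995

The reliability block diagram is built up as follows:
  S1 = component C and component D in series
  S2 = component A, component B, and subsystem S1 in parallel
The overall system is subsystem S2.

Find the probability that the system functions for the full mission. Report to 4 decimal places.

Series (C and D): 0.892000 × 0.995000 = 0.887540
Parallel (A, B, and [0.887540]): 1 − (1 − 0.783000)(1 − 0.880000)(1 − 0.887540) = 0.9971

0.9971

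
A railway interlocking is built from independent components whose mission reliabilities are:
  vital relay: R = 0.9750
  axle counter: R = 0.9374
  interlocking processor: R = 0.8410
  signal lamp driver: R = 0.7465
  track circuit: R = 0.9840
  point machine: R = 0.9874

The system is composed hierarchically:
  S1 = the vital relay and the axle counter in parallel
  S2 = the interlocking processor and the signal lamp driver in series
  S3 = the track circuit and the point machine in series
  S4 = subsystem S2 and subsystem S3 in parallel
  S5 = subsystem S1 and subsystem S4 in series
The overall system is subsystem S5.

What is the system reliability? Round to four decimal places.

0.9879

Parallel (vital relay and axle counter): 1 − (1 − 0.975000)(1 − 0.937400) = 0.998435
Series (interlocking processor and signal lamp driver): 0.841000 × 0.746500 = 0.627807
Series (track circuit and point machine): 0.984000 × 0.987400 = 0.971602
Parallel ([0.627807] and [0.971602]): 1 − (1 − 0.627807)(1 − 0.971602) = 0.989430
Series ([0.998435] and [0.989430]): 0.998435 × 0.989430 = 0.9879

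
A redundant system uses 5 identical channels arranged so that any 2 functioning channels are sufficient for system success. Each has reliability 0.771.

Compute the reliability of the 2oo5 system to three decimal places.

0.989

R = Σ_{i=2}^{5} C(5,i) p^i (1−p)^{5−i} with p = 0.771
C(5,2)·0.771^2·0.229^3 = 0.07139
C(5,3)·0.771^3·0.229^2 = 0.24034
C(5,4)·0.771^4·0.229^1 = 0.40460
C(5,5)·0.771^5·0.229^0 = 0.27244
Sum = 0.989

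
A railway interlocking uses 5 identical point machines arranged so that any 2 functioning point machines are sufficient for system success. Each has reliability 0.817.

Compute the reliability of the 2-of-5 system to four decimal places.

R = Σ_{i=2}^{5} C(5,i) p^i (1−p)^{5−i} with p = 0.817
C(5,2)·0.817^2·0.183^3 = 0.040907
C(5,3)·0.817^3·0.183^2 = 0.182628
C(5,4)·0.817^4·0.183^1 = 0.407671
C(5,5)·0.817^5·0.183^0 = 0.364007
Sum = 0.9952

0.9952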